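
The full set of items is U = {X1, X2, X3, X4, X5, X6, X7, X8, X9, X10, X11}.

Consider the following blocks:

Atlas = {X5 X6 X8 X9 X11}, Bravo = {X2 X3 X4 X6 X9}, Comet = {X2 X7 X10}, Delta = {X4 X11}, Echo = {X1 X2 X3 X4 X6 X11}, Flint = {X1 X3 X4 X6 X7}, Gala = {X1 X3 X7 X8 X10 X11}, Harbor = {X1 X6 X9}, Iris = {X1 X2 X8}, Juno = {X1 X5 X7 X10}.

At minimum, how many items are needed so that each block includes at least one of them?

H = {X1, X2, X11} meets every block (each contains at least one member of H), and |H| = 3.
The blocks Comet, Delta, Harbor are pairwise disjoint, so any hitting set needs a separate item for each — at least 3. Hence 3 is optimal.

3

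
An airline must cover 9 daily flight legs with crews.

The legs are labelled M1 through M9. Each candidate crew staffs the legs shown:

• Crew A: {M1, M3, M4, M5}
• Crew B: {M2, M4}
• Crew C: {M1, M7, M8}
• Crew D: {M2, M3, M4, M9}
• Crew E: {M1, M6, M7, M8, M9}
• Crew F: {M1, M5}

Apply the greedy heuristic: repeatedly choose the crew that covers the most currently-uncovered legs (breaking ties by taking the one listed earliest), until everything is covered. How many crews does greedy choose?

Greedy: pick E (covers 5 new) → pick A (covers 3 new) → pick B (covers 1 new). Total picks: 3.

3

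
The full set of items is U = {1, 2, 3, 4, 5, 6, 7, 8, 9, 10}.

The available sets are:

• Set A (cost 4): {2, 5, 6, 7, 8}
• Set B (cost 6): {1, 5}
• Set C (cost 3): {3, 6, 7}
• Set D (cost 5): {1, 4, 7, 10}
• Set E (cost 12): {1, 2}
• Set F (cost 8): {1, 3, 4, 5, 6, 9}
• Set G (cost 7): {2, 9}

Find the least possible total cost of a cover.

A, D, F together cover every item (A ∪ D ∪ F = {1, 2, 3, 4, 5, 6, 7, 8, 9, 10}); total cost 4 + 5 + 8 = 17.
The greedy pick A, D, C, G costs 19; no covering selection beats 17.

17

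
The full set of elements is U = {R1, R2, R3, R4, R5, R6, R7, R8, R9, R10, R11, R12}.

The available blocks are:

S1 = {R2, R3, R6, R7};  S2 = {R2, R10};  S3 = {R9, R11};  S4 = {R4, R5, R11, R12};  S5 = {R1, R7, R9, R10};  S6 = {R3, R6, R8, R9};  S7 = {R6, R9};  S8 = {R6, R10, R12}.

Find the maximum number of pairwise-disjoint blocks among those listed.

3

S2, S4, S7 are pairwise disjoint (S2={R2,R10}; S4={R4,R5,R11,R12}; S7={R6,R9}).
Every remaining block overlaps one of these, and no 4 of the listed blocks are pairwise disjoint, so 3 is the maximum.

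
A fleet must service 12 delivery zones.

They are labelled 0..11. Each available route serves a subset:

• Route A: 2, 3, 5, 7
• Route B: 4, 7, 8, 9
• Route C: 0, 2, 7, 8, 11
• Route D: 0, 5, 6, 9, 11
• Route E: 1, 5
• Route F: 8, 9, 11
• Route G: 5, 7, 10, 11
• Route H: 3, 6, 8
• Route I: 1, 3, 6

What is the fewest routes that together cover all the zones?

B and C and G and I together: B ∪ C ∪ G ∪ I = {0, 1, 2, 3, 4, 5, 6, 7, 8, 9, 10, 11} — every zone is covered.
Only G contains 10, so G is forced; the remaining 8 zones need at least 3 more routes (each remaining route adds at most 3) — so at least 4 routes are needed, and 4 is optimal.

4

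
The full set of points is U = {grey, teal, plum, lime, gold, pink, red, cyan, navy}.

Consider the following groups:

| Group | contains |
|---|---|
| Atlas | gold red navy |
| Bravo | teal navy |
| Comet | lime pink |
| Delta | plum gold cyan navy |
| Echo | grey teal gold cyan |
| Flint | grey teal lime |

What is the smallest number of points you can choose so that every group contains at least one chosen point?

Take H = {grey, pink, navy}. Each listed group contains at least one of these, so H is a hitting set of size 3.
No choice of 2 points meets every group, so 3 is the minimum.

3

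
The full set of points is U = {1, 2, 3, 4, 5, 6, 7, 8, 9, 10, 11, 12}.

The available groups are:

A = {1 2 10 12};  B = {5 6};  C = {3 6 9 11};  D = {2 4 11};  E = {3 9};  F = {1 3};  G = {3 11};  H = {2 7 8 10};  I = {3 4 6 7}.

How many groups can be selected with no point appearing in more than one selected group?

A, B, E are pairwise disjoint (A={1,2,10,12}; B={5,6}; E={3,9}).
Every remaining group overlaps one of these, and no 4 of the listed groups are pairwise disjoint, so 3 is the maximum.

3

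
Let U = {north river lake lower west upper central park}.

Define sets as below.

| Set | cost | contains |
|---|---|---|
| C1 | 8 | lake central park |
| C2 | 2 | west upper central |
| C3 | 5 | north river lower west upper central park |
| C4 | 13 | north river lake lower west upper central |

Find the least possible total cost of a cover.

13

C1, C3 together cover every element (C1 ∪ C3 = {north, river, lake, lower, west, upper, central, park}); total cost 8 + 5 = 13.
The greedy pick C2, C3, C1 costs 15; no covering selection beats 13.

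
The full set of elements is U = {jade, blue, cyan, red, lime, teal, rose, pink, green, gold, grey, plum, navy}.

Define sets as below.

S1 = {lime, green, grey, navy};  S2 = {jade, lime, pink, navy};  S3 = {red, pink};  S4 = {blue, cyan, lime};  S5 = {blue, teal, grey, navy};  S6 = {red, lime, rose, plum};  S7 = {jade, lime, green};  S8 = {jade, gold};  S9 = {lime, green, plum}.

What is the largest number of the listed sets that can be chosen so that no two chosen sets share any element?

4

S3, S5, S8, S9 are pairwise disjoint (S3={red,pink}; S5={blue,teal,grey,navy}; S8={jade,gold}; S9={lime,green,plum}).
Every remaining set overlaps one of these, and no 5 of the listed sets are pairwise disjoint, so 4 is the maximum.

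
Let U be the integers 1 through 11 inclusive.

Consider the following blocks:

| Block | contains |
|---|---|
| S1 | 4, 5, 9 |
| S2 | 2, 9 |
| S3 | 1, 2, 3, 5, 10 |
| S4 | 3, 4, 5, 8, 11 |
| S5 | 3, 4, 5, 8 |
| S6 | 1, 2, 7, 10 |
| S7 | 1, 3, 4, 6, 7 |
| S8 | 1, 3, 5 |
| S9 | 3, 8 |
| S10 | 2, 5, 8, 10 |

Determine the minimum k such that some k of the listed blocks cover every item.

4

Take {S1, S3, S4, S7}. Their union is {1, 2, 3, 4, 5, 6, 7, 8, 9, 10, 11}, which is all 11 items.
No 3 of the 10 blocks cover everything (all 120 combinations miss at least one item), so 4 is optimal.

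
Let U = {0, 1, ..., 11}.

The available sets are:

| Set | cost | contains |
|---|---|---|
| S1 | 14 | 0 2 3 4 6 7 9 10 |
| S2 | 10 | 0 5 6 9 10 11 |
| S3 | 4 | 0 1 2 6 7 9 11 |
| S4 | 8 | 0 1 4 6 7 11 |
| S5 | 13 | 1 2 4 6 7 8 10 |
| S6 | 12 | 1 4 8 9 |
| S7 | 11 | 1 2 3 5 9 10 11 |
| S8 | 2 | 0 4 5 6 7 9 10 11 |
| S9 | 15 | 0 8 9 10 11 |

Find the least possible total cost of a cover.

S6, S7, S8 together cover every item (S6 ∪ S7 ∪ S8 = {0, 1, 2, 3, 4, 5, 6, 7, 8, 9, 10, 11}); total cost 12 + 11 + 2 = 25.
The greedy pick S8, S3, S7, S6 costs 29; no covering selection beats 25.

25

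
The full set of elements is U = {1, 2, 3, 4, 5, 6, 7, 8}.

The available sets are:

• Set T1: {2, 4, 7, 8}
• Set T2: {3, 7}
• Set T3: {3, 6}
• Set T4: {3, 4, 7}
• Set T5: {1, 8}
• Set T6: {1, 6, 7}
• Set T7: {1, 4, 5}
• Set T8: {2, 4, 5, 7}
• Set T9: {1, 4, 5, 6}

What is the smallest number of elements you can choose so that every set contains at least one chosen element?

H = {1, 3, 4} meets every set (each contains at least one member of H), and |H| = 3.
The sets T3, T5, T8 are pairwise disjoint, so any hitting set needs a separate element for each — at least 3. Hence 3 is optimal.

3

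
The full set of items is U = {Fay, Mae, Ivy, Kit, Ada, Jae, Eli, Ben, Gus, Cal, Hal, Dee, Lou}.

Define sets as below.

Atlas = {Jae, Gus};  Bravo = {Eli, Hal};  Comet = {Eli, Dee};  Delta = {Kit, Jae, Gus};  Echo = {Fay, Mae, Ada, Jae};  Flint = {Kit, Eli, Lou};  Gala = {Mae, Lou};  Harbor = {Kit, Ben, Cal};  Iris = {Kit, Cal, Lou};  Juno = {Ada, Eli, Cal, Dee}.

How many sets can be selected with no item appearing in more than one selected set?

Atlas, Bravo, Gala, Harbor are pairwise disjoint (Atlas={Jae,Gus}; Bravo={Eli,Hal}; Gala={Mae,Lou}; Harbor={Kit,Ben,Cal}).
Every remaining set overlaps one of these, and no 5 of the listed sets are pairwise disjoint, so 4 is the maximum.

4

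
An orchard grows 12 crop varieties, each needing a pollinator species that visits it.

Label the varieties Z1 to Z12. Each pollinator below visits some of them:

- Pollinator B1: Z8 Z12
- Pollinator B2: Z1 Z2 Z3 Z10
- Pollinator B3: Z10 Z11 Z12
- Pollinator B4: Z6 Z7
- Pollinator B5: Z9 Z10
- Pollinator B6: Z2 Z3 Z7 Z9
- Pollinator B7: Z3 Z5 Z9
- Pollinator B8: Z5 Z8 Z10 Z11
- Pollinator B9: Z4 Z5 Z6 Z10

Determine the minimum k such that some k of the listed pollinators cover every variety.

5

Take {B1, B2, B3, B6, B9}. Their union is {Z1, Z2, Z3, Z4, Z5, Z6, Z7, Z8, Z9, Z10, Z11, Z12}, which is all 12 varieties.
No 4 of the 9 pollinators cover everything (all 126 combinations miss at least one variety), so 5 is optimal.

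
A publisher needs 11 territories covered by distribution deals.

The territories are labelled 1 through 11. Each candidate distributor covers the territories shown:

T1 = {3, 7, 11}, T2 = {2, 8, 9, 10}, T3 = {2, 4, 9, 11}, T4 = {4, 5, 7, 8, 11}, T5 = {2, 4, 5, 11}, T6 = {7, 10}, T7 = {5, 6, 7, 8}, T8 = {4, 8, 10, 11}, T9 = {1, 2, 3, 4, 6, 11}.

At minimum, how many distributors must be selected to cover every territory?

3

T2 and T4 and T9 together: T2 ∪ T4 ∪ T9 = {1, 2, 3, 4, 5, 6, 7, 8, 9, 10, 11} — every territory is covered.
Only T9 contains 1, so T9 is forced; the remaining 5 territories need at least 2 more distributors (each remaining distributor adds at most 3) — so at least 3 distributors are needed, and 3 is optimal.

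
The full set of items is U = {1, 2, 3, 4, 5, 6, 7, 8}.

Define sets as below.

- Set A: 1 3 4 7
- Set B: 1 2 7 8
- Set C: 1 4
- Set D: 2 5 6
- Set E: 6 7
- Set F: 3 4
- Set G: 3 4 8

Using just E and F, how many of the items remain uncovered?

4

Union of E, F = {3, 4, 6, 7}.
Not covered: 1, 2, 5, 8 — 4 items.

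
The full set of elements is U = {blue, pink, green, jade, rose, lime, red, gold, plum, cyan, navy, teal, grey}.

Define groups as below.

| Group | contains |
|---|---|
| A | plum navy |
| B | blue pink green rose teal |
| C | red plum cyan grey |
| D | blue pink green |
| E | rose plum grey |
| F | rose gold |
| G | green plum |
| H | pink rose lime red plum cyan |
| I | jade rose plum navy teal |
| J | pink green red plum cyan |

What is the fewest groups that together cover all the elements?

5

B and C and F and H and I together: B ∪ C ∪ F ∪ H ∪ I = {blue, pink, green, jade, rose, lime, red, gold, plum, cyan, navy, teal, grey} — every element is covered.
No 4 of the 10 groups cover everything (all 210 combinations miss at least one element), so 5 is optimal.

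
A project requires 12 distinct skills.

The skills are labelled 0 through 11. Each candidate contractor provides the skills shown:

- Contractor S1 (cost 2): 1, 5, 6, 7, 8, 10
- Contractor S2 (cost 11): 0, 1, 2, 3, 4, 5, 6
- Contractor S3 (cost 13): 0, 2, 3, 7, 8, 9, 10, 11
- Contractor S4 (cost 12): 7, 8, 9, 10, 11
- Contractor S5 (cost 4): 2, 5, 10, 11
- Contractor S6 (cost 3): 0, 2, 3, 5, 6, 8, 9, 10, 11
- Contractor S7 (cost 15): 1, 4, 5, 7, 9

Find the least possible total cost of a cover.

S1, S2, S6 together cover every skill (S1 ∪ S2 ∪ S6 = {0, 1, 2, 3, 4, 5, 6, 7, 8, 9, 10, 11}); total cost 2 + 11 + 3 = 16.
No covering selection has total cost below 16.

16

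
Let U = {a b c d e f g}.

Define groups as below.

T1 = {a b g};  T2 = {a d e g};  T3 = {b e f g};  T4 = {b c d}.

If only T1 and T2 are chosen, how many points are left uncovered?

2

Union of T1, T2 = {a, b, d, e, g}.
Not covered: c, f — 2 points.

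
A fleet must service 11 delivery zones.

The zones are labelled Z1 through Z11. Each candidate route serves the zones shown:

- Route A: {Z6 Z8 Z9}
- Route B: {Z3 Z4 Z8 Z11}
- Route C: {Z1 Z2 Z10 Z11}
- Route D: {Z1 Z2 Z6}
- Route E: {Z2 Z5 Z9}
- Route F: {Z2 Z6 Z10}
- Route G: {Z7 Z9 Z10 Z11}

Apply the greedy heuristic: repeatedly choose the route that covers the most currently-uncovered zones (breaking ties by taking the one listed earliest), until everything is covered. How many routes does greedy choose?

Greedy: pick B (covers 4 new) → pick C (covers 3 new) → pick A (covers 2 new) → pick E (covers 1 new) → pick G (covers 1 new). Total picks: 5.
(The true minimum cover uses only 4 routes, so greedy is not optimal here.)

5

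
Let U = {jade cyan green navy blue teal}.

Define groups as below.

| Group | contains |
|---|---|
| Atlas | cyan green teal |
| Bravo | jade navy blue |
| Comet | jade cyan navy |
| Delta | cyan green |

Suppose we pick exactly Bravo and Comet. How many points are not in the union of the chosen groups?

Union of Bravo, Comet = {jade, cyan, navy, blue}.
Not covered: green, teal — 2 points.

2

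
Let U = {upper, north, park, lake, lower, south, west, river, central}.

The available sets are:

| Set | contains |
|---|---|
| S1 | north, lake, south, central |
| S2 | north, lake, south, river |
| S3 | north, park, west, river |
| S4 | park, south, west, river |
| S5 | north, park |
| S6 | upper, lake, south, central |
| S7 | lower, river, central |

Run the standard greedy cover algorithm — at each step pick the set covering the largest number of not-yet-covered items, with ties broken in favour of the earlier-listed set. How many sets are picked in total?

Greedy: pick S1 (covers 4 new) → pick S3 (covers 3 new) → pick S6 (covers 1 new) → pick S7 (covers 1 new). Total picks: 4.
(The true minimum cover uses only 3 sets, so greedy is not optimal here.)

4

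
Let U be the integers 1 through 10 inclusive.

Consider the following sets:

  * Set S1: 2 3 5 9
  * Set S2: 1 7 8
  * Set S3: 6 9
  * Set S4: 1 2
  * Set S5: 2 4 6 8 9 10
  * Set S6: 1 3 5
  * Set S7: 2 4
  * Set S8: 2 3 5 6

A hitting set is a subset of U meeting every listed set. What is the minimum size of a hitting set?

Take H = {1, 2, 6}. Each listed set contains at least one of these, so H is a hitting set of size 3.
The sets S3, S6, S7 are pairwise disjoint, so any hitting set needs a separate element for each — at least 3. Hence 3 is optimal.

3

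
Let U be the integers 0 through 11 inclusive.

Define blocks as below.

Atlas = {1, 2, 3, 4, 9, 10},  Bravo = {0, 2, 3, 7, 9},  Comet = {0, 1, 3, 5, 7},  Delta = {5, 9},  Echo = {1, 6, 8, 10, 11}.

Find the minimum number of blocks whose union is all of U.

3

Atlas and Comet and Echo together: Atlas ∪ Comet ∪ Echo = {0, 1, 2, 3, 4, 5, 6, 7, 8, 9, 10, 11} — every point is covered.
Only Atlas contains 4, so Atlas is forced; the remaining 6 points need at least 2 more blocks (each remaining block adds at most 3) — so at least 3 blocks are needed, and 3 is optimal.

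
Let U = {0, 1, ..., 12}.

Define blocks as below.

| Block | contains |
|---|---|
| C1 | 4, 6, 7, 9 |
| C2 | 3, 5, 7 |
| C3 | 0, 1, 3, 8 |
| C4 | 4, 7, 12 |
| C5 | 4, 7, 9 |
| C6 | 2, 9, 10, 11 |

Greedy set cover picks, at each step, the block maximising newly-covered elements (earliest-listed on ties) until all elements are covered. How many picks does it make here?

Greedy: pick C1 (covers 4 new) → pick C3 (covers 4 new) → pick C6 (covers 3 new) → pick C2 (covers 1 new) → pick C4 (covers 1 new). Total picks: 5.

5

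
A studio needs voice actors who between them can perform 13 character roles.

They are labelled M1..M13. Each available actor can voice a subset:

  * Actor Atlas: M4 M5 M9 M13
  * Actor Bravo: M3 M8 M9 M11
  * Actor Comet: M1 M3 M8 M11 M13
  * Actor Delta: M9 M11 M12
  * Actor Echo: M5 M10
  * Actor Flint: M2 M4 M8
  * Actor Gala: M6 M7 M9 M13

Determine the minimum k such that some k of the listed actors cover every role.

Take {Comet, Delta, Echo, Flint, Gala}. Their union is {M1, M2, M3, M4, M5, M6, M7, M8, M9, M10, M11, M12, M13}, which is all 13 roles.
No 4 of the 7 actors cover everything (all 35 combinations miss at least one role), so 5 is optimal.

5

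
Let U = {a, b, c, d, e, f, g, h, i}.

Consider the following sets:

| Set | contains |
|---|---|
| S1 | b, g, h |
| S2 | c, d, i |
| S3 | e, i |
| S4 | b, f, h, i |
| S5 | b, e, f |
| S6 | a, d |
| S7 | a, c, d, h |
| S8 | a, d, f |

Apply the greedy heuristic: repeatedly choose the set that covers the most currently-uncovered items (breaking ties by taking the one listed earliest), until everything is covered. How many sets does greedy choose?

Greedy: pick S4 (covers 4 new) → pick S7 (covers 3 new) → pick S1 (covers 1 new) → pick S3 (covers 1 new). Total picks: 4.

4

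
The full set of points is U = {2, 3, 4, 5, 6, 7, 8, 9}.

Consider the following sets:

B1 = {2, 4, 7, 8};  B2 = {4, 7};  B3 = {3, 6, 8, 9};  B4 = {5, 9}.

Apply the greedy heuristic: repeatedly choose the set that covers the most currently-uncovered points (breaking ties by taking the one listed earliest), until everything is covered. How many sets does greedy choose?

Greedy: pick B1 (covers 4 new) → pick B3 (covers 3 new) → pick B4 (covers 1 new). Total picks: 3.

3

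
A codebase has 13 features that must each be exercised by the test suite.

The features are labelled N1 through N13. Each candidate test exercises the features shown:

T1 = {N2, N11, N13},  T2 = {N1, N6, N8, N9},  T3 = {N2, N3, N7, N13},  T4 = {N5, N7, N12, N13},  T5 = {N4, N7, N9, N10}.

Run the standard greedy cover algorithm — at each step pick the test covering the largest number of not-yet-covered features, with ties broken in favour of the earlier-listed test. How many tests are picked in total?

Greedy: pick T2 (covers 4 new) → pick T3 (covers 4 new) → pick T4 (covers 2 new) → pick T5 (covers 2 new) → pick T1 (covers 1 new). Total picks: 5.

5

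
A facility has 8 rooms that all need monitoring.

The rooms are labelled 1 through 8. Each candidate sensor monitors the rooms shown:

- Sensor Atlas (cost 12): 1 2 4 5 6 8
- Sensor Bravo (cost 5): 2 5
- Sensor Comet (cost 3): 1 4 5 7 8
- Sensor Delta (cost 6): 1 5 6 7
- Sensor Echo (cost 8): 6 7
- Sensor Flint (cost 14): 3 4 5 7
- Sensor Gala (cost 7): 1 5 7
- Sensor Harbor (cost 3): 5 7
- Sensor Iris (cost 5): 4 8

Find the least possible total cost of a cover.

26

Atlas, Flint together cover every room (Atlas ∪ Flint = {1, 2, 3, 4, 5, 6, 7, 8}); total cost 12 + 14 = 26.
The greedy pick Comet, Bravo, Delta, Flint costs 28; no covering selection beats 26.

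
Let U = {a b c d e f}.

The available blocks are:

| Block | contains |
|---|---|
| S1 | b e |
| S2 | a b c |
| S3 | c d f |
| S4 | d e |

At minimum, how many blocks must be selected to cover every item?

3

S1, S2, and S3 cover everything between them: the union {a, b, c, d, e, f} is all of U.
Only S2 contains a, so S2 is forced; the remaining 3 items need at least 2 more blocks (each remaining block adds at most 2) — so at least 3 blocks are needed, and 3 is optimal.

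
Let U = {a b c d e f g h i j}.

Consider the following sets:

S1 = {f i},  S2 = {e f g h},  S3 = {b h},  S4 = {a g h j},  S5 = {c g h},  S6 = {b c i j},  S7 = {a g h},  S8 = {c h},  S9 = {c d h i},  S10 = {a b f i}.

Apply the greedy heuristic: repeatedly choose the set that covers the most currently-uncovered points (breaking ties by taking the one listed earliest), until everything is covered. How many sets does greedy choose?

Greedy: pick S2 (covers 4 new) → pick S6 (covers 4 new) → pick S4 (covers 1 new) → pick S9 (covers 1 new). Total picks: 4.

4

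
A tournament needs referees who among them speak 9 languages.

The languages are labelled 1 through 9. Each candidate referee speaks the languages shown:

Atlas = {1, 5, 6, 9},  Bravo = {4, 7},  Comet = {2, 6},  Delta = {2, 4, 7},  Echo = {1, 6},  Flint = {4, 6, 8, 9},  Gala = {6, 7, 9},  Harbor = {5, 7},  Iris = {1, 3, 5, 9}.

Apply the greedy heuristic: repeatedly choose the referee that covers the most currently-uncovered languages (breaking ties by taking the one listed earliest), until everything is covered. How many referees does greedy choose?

Greedy: pick Atlas (covers 4 new) → pick Delta (covers 3 new) → pick Flint (covers 1 new) → pick Iris (covers 1 new). Total picks: 4.
(The true minimum cover uses only 3 referees, so greedy is not optimal here.)

4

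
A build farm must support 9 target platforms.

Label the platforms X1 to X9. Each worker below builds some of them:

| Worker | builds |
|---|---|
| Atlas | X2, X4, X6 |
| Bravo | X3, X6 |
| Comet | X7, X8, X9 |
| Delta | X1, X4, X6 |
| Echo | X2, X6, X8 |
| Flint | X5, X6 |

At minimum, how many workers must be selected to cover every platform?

Take {Bravo, Comet, Delta, Echo, Flint}. Their union is {X1, X2, X3, X4, X5, X6, X7, X8, X9}, which is all 9 platforms.
No 4 of the 6 workers cover everything (all 15 combinations miss at least one platform), so 5 is optimal.

5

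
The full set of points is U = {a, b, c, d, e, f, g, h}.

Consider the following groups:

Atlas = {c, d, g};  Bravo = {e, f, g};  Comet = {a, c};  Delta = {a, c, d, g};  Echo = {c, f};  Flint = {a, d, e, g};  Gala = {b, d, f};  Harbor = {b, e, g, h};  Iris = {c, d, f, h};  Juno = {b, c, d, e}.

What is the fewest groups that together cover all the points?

3

Delta and Gala and Harbor together: Delta ∪ Gala ∪ Harbor = {a, b, c, d, e, f, g, h} — every point is covered.
No 2 of the 10 groups cover everything (all 45 combinations miss at least one point), so 3 is optimal.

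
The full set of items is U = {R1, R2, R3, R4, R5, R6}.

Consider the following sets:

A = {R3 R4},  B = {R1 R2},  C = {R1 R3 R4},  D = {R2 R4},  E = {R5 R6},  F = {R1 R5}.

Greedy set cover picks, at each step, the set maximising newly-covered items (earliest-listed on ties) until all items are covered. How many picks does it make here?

3

Greedy: pick C (covers 3 new) → pick E (covers 2 new) → pick B (covers 1 new). Total picks: 3.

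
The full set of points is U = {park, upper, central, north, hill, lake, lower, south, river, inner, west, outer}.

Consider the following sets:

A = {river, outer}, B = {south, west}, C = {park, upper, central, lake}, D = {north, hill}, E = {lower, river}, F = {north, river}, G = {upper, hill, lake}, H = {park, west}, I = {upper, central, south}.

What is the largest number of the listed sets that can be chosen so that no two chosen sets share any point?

4

D, E, H, I are pairwise disjoint (D={north,hill}; E={lower,river}; H={park,west}; I={upper,central,south}).
Every remaining set overlaps one of these, and no 5 of the listed sets are pairwise disjoint, so 4 is the maximum.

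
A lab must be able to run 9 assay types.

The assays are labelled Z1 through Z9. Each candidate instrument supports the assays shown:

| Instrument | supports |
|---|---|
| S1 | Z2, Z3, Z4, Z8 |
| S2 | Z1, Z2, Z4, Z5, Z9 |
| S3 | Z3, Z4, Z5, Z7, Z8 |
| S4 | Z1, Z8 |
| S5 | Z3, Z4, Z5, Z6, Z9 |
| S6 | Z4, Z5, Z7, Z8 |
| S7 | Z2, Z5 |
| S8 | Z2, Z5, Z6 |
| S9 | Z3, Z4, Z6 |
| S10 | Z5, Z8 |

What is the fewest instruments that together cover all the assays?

S2 and S3 and S9 together: S2 ∪ S3 ∪ S9 = {Z1, Z2, Z3, Z4, Z5, Z6, Z7, Z8, Z9} — every assay is covered.
No 2 of the 10 instruments cover everything (all 45 combinations miss at least one assay), so 3 is optimal.

3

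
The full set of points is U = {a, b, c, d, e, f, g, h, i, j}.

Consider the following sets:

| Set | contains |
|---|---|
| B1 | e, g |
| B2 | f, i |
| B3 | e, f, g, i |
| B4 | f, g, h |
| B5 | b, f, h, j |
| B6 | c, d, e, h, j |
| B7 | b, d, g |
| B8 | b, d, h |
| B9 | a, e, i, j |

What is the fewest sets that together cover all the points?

B4, B6, B8, and B9 cover everything between them: the union {a, b, c, d, e, f, g, h, i, j} is all of U.
No 3 of the 9 sets cover everything (all 84 combinations miss at least one point), so 4 is optimal.

4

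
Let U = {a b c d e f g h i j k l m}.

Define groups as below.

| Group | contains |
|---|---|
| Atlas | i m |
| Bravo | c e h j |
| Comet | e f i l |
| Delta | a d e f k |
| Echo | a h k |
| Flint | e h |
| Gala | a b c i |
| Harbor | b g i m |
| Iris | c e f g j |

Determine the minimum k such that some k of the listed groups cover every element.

4

Bravo, Comet, Delta, and Harbor cover everything between them: the union {a, b, c, d, e, f, g, h, i, j, k, l, m} is all of U.
Only Comet contains l, so Comet is forced; the remaining 9 elements need at least 3 more groups (each remaining group adds at most 3) — so at least 4 groups are needed, and 4 is optimal.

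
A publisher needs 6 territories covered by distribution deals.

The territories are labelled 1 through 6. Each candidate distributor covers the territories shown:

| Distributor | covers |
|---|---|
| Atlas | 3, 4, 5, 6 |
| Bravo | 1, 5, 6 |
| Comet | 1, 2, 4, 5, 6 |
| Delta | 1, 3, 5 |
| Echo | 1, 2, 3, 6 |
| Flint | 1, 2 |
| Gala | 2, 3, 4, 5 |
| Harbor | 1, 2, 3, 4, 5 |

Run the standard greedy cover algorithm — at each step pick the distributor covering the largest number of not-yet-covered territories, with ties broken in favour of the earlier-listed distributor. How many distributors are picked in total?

Greedy: pick Comet (covers 5 new) → pick Atlas (covers 1 new). Total picks: 2.

2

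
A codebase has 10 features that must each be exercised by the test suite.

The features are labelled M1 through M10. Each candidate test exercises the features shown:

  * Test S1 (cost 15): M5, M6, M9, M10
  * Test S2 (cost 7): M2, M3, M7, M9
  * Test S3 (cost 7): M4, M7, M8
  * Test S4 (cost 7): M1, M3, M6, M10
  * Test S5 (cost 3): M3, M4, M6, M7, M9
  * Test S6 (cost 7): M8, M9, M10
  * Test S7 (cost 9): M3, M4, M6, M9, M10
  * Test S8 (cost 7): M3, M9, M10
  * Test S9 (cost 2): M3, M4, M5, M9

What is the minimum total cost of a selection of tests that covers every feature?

S2, S3, S4, S9 together cover every feature (S2 ∪ S3 ∪ S4 ∪ S9 = {M1, M2, M3, M4, M5, M6, M7, M8, M9, M10}); total cost 7 + 7 + 7 + 2 = 23.
The greedy pick S9, S5, S4, S2, S3 costs 26; no covering selection beats 23.

23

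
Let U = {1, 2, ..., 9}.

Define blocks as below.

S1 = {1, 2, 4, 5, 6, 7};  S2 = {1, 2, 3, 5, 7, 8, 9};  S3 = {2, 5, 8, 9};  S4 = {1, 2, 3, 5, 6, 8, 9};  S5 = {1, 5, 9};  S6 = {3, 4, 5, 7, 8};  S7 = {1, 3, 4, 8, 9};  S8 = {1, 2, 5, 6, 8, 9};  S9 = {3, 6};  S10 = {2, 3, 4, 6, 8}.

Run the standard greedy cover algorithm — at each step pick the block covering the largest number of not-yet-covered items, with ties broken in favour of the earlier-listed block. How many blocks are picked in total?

Greedy: pick S2 (covers 7 new) → pick S1 (covers 2 new). Total picks: 2.

2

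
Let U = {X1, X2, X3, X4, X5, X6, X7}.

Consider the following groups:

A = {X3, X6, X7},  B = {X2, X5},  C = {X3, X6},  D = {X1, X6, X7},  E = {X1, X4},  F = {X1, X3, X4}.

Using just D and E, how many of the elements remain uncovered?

Union of D, E = {X1, X4, X6, X7}.
Not covered: X2, X3, X5 — 3 elements.

3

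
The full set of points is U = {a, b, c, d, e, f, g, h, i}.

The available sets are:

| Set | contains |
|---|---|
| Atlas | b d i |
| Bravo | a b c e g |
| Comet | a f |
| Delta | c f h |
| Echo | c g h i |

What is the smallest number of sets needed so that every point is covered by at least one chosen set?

3

Take {Atlas, Bravo, Delta}. Their union is {a, b, c, d, e, f, g, h, i}, which is all 9 points.
Only Atlas contains d, so Atlas is forced; the remaining 6 points need at least 2 more sets (each remaining set adds at most 4) — so at least 3 sets are needed, and 3 is optimal.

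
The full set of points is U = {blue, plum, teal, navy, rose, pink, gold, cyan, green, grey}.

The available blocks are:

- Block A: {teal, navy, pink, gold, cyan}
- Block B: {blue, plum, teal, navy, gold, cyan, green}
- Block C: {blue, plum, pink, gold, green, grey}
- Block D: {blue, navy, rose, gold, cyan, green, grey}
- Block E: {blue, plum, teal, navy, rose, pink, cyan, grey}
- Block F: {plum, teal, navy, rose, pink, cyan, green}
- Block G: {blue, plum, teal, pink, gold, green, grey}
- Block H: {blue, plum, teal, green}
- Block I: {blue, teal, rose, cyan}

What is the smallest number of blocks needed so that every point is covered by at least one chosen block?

C and F cover everything between them: the union {blue, plum, teal, navy, rose, pink, gold, cyan, green, grey} is all of U.
No single block has all 10 points (the largest, E, has 8), so 2 is optimal.

2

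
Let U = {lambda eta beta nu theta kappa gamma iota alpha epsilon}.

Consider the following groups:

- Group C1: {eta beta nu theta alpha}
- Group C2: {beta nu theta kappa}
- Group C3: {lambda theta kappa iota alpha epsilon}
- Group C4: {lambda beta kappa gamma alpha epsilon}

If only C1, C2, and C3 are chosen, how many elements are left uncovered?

1

Union of C1, C2, C3 = {lambda, eta, beta, nu, theta, kappa, iota, alpha, epsilon}.
Not covered: gamma — 1 element.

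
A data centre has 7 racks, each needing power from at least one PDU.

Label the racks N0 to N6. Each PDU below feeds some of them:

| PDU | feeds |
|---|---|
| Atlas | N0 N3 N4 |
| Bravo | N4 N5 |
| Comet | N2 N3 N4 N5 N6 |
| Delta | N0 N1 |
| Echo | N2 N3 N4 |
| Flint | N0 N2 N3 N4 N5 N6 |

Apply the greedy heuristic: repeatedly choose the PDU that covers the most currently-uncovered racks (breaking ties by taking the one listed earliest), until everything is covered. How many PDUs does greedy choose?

Greedy: pick Flint (covers 6 new) → pick Delta (covers 1 new). Total picks: 2.

2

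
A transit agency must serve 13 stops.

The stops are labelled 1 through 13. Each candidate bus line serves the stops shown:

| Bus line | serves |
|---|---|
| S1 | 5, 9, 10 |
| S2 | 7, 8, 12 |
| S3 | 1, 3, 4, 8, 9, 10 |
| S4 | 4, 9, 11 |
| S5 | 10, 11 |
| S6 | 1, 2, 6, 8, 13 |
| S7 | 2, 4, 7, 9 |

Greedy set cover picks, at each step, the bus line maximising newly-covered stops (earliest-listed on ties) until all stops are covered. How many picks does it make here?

5

Greedy: pick S3 (covers 6 new) → pick S6 (covers 3 new) → pick S2 (covers 2 new) → pick S1 (covers 1 new) → pick S4 (covers 1 new). Total picks: 5.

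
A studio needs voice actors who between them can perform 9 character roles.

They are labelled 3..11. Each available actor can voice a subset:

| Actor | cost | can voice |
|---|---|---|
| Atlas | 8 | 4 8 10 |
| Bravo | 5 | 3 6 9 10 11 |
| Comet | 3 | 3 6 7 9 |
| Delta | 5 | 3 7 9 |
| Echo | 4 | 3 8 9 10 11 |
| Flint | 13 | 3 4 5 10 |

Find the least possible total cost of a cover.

Comet, Echo, Flint together cover every role (Comet ∪ Echo ∪ Flint = {3, 4, 5, 6, 7, 8, 9, 10, 11}); total cost 3 + 4 + 13 = 20.
No covering selection has total cost below 20.

20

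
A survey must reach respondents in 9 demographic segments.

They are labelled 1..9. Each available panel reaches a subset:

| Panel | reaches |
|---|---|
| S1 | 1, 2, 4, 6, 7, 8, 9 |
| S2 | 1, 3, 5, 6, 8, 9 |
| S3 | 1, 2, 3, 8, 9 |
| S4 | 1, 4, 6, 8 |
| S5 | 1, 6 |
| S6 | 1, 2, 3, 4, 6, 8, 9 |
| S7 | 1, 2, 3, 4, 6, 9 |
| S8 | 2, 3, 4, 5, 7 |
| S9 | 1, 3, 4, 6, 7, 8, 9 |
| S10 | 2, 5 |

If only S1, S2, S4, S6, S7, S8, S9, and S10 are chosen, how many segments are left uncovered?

0

Union of S1, S2, S4, S6, S7, S8, S9, S10 = {1, 2, 3, 4, 5, 6, 7, 8, 9} — that's every segment, so 0 are uncovered.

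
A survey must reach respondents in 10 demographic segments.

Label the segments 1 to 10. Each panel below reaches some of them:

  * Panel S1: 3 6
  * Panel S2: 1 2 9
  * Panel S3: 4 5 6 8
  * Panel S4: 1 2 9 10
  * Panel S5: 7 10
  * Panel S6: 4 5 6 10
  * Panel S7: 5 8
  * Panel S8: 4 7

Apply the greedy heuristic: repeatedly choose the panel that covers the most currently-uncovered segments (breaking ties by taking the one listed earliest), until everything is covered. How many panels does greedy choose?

Greedy: pick S3 (covers 4 new) → pick S4 (covers 4 new) → pick S1 (covers 1 new) → pick S5 (covers 1 new). Total picks: 4.

4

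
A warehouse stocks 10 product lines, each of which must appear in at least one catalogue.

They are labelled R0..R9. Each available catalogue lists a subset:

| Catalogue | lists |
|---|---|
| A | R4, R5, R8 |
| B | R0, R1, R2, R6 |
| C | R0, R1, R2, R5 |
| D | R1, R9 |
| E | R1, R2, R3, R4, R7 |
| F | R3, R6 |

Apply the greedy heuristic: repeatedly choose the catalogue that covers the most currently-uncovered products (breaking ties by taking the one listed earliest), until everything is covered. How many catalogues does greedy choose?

Greedy: pick E (covers 5 new) → pick A (covers 2 new) → pick B (covers 2 new) → pick D (covers 1 new). Total picks: 4.

4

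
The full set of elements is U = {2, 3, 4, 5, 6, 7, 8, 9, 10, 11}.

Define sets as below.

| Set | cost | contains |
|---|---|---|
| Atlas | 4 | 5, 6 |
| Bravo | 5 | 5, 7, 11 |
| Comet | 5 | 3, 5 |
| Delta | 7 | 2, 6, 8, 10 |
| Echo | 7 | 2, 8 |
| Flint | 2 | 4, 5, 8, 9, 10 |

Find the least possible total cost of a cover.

Bravo, Comet, Delta, Flint together cover every element (Bravo ∪ Comet ∪ Delta ∪ Flint = {2, 3, 4, 5, 6, 7, 8, 9, 10, 11}); total cost 5 + 5 + 7 + 2 = 19.
No covering selection has total cost below 19.

19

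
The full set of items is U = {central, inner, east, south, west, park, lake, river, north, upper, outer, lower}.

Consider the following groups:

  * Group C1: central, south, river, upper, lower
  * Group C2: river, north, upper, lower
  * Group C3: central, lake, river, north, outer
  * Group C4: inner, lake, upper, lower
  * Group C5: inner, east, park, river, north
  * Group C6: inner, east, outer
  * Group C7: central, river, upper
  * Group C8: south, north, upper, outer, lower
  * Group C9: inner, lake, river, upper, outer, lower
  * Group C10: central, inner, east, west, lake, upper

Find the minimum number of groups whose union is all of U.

C5, C8, and C10 cover everything between them: the union {central, inner, east, south, west, park, lake, river, north, upper, outer, lower} is all of U.
Only C10 contains west, so C10 is forced; the remaining 6 items need at least 2 more groups (each remaining group adds at most 4) — so at least 3 groups are needed, and 3 is optimal.

3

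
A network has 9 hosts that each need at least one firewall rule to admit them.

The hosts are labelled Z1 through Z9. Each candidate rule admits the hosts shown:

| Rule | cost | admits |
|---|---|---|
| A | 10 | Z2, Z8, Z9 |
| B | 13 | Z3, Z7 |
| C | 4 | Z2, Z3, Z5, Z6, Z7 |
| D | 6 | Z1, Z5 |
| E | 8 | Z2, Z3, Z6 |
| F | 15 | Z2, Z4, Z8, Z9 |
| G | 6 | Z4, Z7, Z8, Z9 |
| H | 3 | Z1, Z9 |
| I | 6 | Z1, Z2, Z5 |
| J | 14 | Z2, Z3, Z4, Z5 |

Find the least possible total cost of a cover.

C, G, H together cover every host (C ∪ G ∪ H = {Z1, Z2, Z3, Z4, Z5, Z6, Z7, Z8, Z9}); total cost 4 + 6 + 3 = 13.
No covering selection has total cost below 13.

13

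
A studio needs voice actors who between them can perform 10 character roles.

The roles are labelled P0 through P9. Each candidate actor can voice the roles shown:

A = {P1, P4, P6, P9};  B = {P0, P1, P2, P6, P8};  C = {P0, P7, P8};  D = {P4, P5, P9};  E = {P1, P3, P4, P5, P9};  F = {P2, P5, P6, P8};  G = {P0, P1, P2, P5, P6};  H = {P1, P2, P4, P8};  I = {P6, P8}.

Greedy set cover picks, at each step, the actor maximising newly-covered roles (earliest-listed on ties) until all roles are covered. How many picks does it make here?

3

Greedy: pick B (covers 5 new) → pick E (covers 4 new) → pick C (covers 1 new). Total picks: 3.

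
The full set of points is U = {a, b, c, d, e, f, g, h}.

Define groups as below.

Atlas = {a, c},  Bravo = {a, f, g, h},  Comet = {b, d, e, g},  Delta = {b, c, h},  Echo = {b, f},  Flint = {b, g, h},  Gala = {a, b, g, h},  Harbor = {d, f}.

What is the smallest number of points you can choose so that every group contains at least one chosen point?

3

The 3 points {b, c, f} hit every group.
The groups Atlas, Flint, Harbor are pairwise disjoint, so any hitting set needs a separate point for each — at least 3. Hence 3 is optimal.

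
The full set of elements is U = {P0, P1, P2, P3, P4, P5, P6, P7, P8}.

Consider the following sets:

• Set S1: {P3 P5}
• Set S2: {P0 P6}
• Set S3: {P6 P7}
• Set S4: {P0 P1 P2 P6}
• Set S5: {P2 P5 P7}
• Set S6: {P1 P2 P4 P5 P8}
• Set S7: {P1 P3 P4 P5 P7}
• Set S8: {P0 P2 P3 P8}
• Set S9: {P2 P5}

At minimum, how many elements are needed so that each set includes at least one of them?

3

H = {P0, P5, P6} meets every set (each contains at least one member of H), and |H| = 3.
No choice of 2 elements meets every set, so 3 is the minimum.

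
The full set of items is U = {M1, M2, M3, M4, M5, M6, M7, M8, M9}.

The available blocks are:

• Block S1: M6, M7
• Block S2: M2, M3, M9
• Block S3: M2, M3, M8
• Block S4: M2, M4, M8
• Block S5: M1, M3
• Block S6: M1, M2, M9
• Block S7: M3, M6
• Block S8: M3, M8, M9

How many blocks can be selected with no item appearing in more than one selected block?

S1, S4, S5 are pairwise disjoint (S1={M6,M7}; S4={M2,M4,M8}; S5={M1,M3}).
Every remaining block overlaps one of these, and no 4 of the listed blocks are pairwise disjoint, so 3 is the maximum.

3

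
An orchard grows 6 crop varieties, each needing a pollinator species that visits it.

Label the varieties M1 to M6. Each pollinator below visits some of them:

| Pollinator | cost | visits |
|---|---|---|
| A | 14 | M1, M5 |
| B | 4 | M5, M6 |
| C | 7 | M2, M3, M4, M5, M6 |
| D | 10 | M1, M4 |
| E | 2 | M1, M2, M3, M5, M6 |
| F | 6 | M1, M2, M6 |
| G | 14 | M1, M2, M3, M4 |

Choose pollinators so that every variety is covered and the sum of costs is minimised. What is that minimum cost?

C, E together cover every variety (C ∪ E = {M1, M2, M3, M4, M5, M6}); total cost 7 + 2 = 9.
No covering selection has total cost below 9.

9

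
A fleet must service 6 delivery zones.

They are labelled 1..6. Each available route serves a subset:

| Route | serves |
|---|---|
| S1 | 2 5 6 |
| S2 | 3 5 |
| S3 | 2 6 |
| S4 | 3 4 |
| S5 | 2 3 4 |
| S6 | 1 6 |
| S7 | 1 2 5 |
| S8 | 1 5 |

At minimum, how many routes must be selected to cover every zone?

Take {S1, S4, S6}. Their union is {1, 2, 3, 4, 5, 6}, which is all 6 zones.
No 2 of the 8 routes cover everything (all 28 combinations miss at least one zone), so 3 is optimal.

3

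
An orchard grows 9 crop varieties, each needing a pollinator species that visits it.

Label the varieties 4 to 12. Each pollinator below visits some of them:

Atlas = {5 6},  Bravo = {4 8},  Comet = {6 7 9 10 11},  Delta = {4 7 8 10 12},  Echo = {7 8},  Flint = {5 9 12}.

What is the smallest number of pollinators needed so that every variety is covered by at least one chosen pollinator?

3

Take {Bravo, Comet, Flint}. Their union is {4, 5, 6, 7, 8, 9, 10, 11, 12}, which is all 9 varieties.
Only Comet contains 11, so Comet is forced; the remaining 4 varieties need at least 2 more pollinators (each remaining pollinator adds at most 3) — so at least 3 pollinators are needed, and 3 is optimal.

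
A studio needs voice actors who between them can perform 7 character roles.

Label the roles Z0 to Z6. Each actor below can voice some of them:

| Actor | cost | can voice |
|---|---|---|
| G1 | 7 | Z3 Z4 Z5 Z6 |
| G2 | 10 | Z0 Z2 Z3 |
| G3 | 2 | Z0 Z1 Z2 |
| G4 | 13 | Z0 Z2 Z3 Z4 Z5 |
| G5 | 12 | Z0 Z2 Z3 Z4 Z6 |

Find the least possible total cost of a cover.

G1, G3 together cover every role (G1 ∪ G3 = {Z0, Z1, Z2, Z3, Z4, Z5, Z6}); total cost 7 + 2 = 9.
No covering selection has total cost below 9.

9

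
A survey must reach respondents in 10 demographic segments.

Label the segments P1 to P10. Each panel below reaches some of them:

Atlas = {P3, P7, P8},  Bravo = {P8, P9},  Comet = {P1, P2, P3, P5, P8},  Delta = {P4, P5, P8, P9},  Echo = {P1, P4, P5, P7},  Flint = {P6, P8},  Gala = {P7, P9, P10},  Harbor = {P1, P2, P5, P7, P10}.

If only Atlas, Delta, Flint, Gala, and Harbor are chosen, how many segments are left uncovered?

Union of Atlas, Delta, Flint, Gala, Harbor = {P1, P2, P3, P4, P5, P6, P7, P8, P9, P10} — that's every segment, so 0 are uncovered.

0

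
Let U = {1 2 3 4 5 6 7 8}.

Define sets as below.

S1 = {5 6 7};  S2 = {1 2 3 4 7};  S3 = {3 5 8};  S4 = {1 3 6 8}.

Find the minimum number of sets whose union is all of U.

3

S1, S2, and S4 cover everything between them: the union {1, 2, 3, 4, 5, 6, 7, 8} is all of U.
Only S2 contains 2, so S2 is forced; the remaining 3 items need at least 2 more sets (each remaining set adds at most 2) — so at least 3 sets are needed, and 3 is optimal.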